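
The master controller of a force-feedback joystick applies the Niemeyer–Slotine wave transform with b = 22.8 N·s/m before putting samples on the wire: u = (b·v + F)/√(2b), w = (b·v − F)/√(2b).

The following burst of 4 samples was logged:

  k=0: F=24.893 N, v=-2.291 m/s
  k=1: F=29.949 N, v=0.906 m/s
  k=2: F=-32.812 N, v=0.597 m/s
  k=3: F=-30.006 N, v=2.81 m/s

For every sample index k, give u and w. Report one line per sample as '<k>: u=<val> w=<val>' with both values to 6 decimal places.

k=0: b·v=22.8×(-2.291)=-52.234800; √(2b)=6.752777; u=(-52.234800+24.893)/6.752777=-4.048971, w=(-52.234800−24.893)/6.752777=-11.421641
k=1: b·v=22.8×0.906=20.656800; √(2b)=6.752777; u=(20.656800+29.949)/6.752777=7.494072, w=(20.656800−29.949)/6.752777=-1.376056
k=2: b·v=22.8×0.597=13.611600; √(2b)=6.752777; u=(13.611600+(-32.812))/6.752777=-2.843334, w=(13.611600−(-32.812))/6.752777=6.874742
k=3: b·v=22.8×2.81=64.068000; √(2b)=6.752777; u=(64.068000+(-30.006))/6.752777=5.044147, w=(64.068000−(-30.006))/6.752777=13.931157

0: u=-4.048971 w=-11.421641
1: u=7.494072 w=-1.376056
2: u=-2.843334 w=6.874742
3: u=5.044147 w=13.931157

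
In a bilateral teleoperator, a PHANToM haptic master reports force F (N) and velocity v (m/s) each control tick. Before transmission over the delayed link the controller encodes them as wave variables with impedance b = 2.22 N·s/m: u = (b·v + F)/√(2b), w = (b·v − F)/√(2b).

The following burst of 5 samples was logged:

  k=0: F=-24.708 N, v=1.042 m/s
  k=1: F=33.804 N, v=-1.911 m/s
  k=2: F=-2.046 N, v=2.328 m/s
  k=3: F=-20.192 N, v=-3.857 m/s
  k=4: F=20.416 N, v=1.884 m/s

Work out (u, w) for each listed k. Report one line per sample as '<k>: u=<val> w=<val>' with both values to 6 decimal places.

0: u=-10.628083 w=12.823713
1: u=14.029305 w=-18.056032
2: u=1.481712 w=3.423689
3: u=-13.646301 w=5.519097
4: u=11.673922 w=-7.704088

k=0: b·v=2.22×1.042=2.313240; √(2b)=2.107131; u=(2.313240+(-24.708))/2.107131=-10.628083, w=(2.313240−(-24.708))/2.107131=12.823713
k=1: b·v=2.22×(-1.911)=-4.242420; √(2b)=2.107131; u=(-4.242420+33.804)/2.107131=14.029305, w=(-4.242420−33.804)/2.107131=-18.056032
k=2: b·v=2.22×2.328=5.168160; √(2b)=2.107131; u=(5.168160+(-2.046))/2.107131=1.481712, w=(5.168160−(-2.046))/2.107131=3.423689
k=3: b·v=2.22×(-3.857)=-8.562540; √(2b)=2.107131; u=(-8.562540+(-20.192))/2.107131=-13.646301, w=(-8.562540−(-20.192))/2.107131=5.519097
k=4: b·v=2.22×1.884=4.182480; √(2b)=2.107131; u=(4.182480+20.416)/2.107131=11.673922, w=(4.182480−20.416)/2.107131=-7.704088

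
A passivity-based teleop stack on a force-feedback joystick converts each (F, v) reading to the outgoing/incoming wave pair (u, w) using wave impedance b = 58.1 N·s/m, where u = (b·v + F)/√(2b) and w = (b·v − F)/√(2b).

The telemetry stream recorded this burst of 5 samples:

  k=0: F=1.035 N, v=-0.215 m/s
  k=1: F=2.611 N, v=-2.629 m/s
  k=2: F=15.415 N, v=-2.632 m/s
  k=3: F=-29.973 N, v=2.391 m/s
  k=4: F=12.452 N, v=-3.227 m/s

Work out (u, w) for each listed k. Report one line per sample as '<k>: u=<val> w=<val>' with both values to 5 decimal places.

k=0: b·v=58.1×(-0.215)=-12.49150; √(2b)=10.77961; u=(-12.49150+1.035)/10.77961=-1.06279, w=(-12.49150−1.035)/10.77961=-1.25482
k=1: b·v=58.1×(-2.629)=-152.74490; √(2b)=10.77961; u=(-152.74490+2.611)/10.77961=-13.92758, w=(-152.74490−2.611)/10.77961=-14.41201
k=2: b·v=58.1×(-2.632)=-152.91920; √(2b)=10.77961; u=(-152.91920+15.415)/10.77961=-12.75595, w=(-152.91920−15.415)/10.77961=-15.61598
k=3: b·v=58.1×2.391=138.91710; √(2b)=10.77961; u=(138.91710+(-29.973))/10.77961=10.10650, w=(138.91710−(-29.973))/10.77961=15.66755
k=4: b·v=58.1×(-3.227)=-187.48870; √(2b)=10.77961; u=(-187.48870+12.452)/10.77961=-16.23776, w=(-187.48870−12.452)/10.77961=-18.54805

0: u=-1.06279 w=-1.25482
1: u=-13.92758 w=-14.41201
2: u=-12.75595 w=-15.61598
3: u=10.10650 w=15.66755
4: u=-16.23776 w=-18.54805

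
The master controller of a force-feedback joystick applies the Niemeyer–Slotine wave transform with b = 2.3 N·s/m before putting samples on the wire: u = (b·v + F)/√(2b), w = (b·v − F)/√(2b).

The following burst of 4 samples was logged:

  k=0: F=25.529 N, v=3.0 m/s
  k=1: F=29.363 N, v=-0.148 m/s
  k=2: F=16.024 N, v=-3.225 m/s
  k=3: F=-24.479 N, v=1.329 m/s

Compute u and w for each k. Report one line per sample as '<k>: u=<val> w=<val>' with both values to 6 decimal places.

0: u=15.120099 w=-8.685816
1: u=13.531857 w=-13.849282
2: u=4.012801 w=-10.929656
3: u=-9.988199 w=12.838586

k=0: b·v=2.3×3.0=6.900000; √(2b)=2.144761; u=(6.900000+25.529)/2.144761=15.120099, w=(6.900000−25.529)/2.144761=-8.685816
k=1: b·v=2.3×(-0.148)=-0.340400; √(2b)=2.144761; u=(-0.340400+29.363)/2.144761=13.531857, w=(-0.340400−29.363)/2.144761=-13.849282
k=2: b·v=2.3×(-3.225)=-7.417500; √(2b)=2.144761; u=(-7.417500+16.024)/2.144761=4.012801, w=(-7.417500−16.024)/2.144761=-10.929656
k=3: b·v=2.3×1.329=3.056700; √(2b)=2.144761; u=(3.056700+(-24.479))/2.144761=-9.988199, w=(3.056700−(-24.479))/2.144761=12.838586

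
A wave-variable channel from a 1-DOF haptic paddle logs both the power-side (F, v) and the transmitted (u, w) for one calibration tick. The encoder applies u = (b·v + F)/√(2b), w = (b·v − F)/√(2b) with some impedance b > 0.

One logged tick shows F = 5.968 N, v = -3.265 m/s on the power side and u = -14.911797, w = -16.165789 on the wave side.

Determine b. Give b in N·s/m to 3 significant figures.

u + w = -31.077586;  u + w = √(2b)·v, so √(2b) = -31.077586/(-3.265) = 9.518403.
b = (√(2b))²/2 = 90.599997/2 = 45.299998.
(Check via u − w = 2F/√(2b): u − w = 1.253992, 2F/√(2b) = 1.253992.)

b = 45.3 N·s/m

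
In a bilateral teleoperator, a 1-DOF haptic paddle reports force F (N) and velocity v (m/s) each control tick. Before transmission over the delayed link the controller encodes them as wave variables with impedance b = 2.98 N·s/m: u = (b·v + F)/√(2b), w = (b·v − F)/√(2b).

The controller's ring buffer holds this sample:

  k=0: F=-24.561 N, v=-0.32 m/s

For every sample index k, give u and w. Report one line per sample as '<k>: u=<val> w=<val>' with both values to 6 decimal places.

0: u=-10.451187 w=9.669968

k=0: b·v=2.98×(-0.32)=-0.953600; √(2b)=2.441311; u=(-0.953600+(-24.561))/2.441311=-10.451187, w=(-0.953600−(-24.561))/2.441311=9.669968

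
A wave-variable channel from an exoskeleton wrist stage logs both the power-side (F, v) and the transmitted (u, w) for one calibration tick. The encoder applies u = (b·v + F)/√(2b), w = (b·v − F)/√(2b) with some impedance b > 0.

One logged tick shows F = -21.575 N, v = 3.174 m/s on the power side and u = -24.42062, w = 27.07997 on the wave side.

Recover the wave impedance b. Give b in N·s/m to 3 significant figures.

b = 0.351 N·s/m

u + w = 2.65935;  u + w = √(2b)·v, so √(2b) = 2.65935/3.174 = 0.83785.
b = (√(2b))²/2 = 0.70200/2 = 0.35100.
(Check via u − w = 2F/√(2b): u − w = -51.50059, 2F/√(2b) = -51.50059.)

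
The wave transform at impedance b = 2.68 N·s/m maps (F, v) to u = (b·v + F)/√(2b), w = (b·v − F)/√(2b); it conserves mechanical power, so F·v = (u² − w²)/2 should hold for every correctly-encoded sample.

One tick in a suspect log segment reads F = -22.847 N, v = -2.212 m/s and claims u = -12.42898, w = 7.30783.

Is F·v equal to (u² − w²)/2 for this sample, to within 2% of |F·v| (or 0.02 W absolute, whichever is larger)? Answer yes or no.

yes

F·v = (-22.847)×(-2.212) = 50.53756 W.
(u² − w²)/2 = (154.47954 − 53.40438)/2 = 50.53758 W.
|Δ| = 0.00002;  2% of max(1, |F·v|) = 1.01075.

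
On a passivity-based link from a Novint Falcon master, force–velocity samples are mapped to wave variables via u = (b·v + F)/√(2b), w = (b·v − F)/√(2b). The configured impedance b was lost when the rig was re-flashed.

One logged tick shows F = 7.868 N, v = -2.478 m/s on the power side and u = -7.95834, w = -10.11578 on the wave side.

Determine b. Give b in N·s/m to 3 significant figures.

b = 26.6 N·s/m

u + w = -18.0741;  u + w = √(2b)·v, so √(2b) = -18.0741/(-2.478) = 7.2938.
b = (√(2b))²/2 = 53.2000/2 = 26.6000.
(Check via u − w = 2F/√(2b): u − w = 2.1574, 2F/√(2b) = 2.1574.)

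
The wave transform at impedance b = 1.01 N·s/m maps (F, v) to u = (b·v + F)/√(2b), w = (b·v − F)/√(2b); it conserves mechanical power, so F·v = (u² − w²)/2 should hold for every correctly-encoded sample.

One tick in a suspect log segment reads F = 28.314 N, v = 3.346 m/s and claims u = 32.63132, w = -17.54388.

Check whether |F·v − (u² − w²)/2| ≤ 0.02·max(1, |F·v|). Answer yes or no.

no

F·v = 28.314×3.346 = 94.73864 W.
(u² − w²)/2 = (1064.80304 − 307.78773)/2 = 378.50766 W.
|Δ| = 283.76902;  2% of max(1, |F·v|) = 1.89477.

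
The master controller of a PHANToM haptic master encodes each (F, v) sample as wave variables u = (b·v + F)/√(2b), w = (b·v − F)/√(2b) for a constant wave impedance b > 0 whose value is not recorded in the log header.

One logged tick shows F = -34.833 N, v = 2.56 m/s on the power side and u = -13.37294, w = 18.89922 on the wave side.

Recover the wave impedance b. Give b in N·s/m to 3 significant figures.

b = 2.33 N·s/m

u + w = 5.5263;  u + w = √(2b)·v, so √(2b) = 5.5263/2.56 = 2.1587.
b = (√(2b))²/2 = 4.6600/2 = 2.3300.
(Check via u − w = 2F/√(2b): u − w = -32.2722, 2F/√(2b) = -32.2722.)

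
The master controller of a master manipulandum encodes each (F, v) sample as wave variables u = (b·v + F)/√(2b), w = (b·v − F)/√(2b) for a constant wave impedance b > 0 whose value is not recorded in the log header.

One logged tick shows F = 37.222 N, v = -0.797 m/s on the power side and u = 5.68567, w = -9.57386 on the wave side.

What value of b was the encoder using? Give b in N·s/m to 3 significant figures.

b = 11.9 N·s/m

u + w = -3.88819;  u + w = √(2b)·v, so √(2b) = -3.88819/(-0.797) = 4.87853.
b = (√(2b))²/2 = 23.80007/2 = 11.90004.
(Check via u − w = 2F/√(2b): u − w = 15.25953, 2F/√(2b) = 15.25951.)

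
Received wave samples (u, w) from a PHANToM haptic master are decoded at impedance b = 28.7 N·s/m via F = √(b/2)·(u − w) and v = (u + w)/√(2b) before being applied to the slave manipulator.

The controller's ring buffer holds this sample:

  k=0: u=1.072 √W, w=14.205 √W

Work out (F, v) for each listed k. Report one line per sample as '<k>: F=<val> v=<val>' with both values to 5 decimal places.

k=0: u−w=-13.13300, u+w=15.27700; √(b/2)=3.78814, √(2b)=7.57628; F=3.78814×(-13.133)=-49.74963, v=15.27700/7.57628=2.01643

0: F=-49.74963 v=2.01643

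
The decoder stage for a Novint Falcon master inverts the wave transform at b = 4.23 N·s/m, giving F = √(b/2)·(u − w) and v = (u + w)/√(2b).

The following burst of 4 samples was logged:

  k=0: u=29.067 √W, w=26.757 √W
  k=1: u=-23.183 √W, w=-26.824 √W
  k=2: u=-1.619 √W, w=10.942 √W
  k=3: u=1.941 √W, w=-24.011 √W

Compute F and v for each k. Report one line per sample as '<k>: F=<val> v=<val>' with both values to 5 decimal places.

0: F=3.35944 v=19.19269
1: F=5.29512 v=-17.19276
2: F=-18.26751 v=3.20531
3: F=37.74210 v=-7.58782

k=0: u−w=2.31000, u+w=55.82400; √(b/2)=1.45430, √(2b)=2.90861; F=1.45430×2.31=3.35944, v=55.82400/2.90861=19.19269
k=1: u−w=3.64100, u+w=-50.00700; √(b/2)=1.45430, √(2b)=2.90861; F=1.45430×3.641=5.29512, v=-50.00700/2.90861=-17.19276
k=2: u−w=-12.56100, u+w=9.32300; √(b/2)=1.45430, √(2b)=2.90861; F=1.45430×(-12.561)=-18.26751, v=9.32300/2.90861=3.20531
k=3: u−w=25.95200, u+w=-22.07000; √(b/2)=1.45430, √(2b)=2.90861; F=1.45430×25.952=37.74210, v=-22.07000/2.90861=-7.58782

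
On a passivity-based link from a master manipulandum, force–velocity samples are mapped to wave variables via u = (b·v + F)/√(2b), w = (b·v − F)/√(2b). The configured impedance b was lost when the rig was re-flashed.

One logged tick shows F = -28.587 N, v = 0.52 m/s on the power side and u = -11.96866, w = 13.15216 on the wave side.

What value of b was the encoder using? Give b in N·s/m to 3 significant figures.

b = 2.59 N·s/m

u + w = 1.18350;  u + w = √(2b)·v, so √(2b) = 1.18350/0.52 = 2.27596.
b = (√(2b))²/2 = 5.18000/2 = 2.59000.
(Check via u − w = 2F/√(2b): u − w = -25.12082, 2F/√(2b) = -25.12081.)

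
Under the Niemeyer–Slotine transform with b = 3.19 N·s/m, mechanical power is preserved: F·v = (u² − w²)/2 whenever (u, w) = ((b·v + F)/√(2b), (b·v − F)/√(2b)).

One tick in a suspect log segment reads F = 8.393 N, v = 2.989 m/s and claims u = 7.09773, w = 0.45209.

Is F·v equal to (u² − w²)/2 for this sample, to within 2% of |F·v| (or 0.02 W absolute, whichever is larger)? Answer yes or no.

F·v = 8.393×2.989 = 25.0867 W.
(u² − w²)/2 = (50.3778 − 0.2044)/2 = 25.0867 W.
|Δ| = 0.0000;  2% of max(1, |F·v|) = 0.5017.

yes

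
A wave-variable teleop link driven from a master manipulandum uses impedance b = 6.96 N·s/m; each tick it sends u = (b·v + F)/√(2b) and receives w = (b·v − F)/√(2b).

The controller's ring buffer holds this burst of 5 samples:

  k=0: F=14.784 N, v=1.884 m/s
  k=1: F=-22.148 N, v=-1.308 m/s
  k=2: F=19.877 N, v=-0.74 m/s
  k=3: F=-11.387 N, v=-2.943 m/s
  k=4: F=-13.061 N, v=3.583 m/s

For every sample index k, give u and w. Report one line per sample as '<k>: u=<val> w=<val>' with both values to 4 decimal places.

0: u=7.4771 w=-0.4480
1: u=-8.3763 w=3.4962
2: u=3.9471 w=-6.7080
3: u=-8.5421 w=-2.4381
4: u=3.1833 w=10.1847

k=0: b·v=6.96×1.884=13.1126; √(2b)=3.7310; u=(13.1126+14.784)/3.7310=7.4771, w=(13.1126−14.784)/3.7310=-0.4480
k=1: b·v=6.96×(-1.308)=-9.1037; √(2b)=3.7310; u=(-9.1037+(-22.148))/3.7310=-8.3763, w=(-9.1037−(-22.148))/3.7310=3.4962
k=2: b·v=6.96×(-0.74)=-5.1504; √(2b)=3.7310; u=(-5.1504+19.877)/3.7310=3.9471, w=(-5.1504−19.877)/3.7310=-6.7080
k=3: b·v=6.96×(-2.943)=-20.4833; √(2b)=3.7310; u=(-20.4833+(-11.387))/3.7310=-8.5421, w=(-20.4833−(-11.387))/3.7310=-2.4381
k=4: b·v=6.96×3.583=24.9377; √(2b)=3.7310; u=(24.9377+(-13.061))/3.7310=3.1833, w=(24.9377−(-13.061))/3.7310=10.1847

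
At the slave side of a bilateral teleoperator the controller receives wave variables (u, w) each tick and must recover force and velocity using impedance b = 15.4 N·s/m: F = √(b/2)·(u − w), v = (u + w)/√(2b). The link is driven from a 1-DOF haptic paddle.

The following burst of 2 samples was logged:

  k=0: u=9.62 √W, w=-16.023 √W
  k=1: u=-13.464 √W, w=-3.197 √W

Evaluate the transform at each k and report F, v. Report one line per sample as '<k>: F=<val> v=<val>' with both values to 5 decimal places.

k=0: u−w=25.64300, u+w=-6.40300; √(b/2)=2.77489, √(2b)=5.54977; F=2.77489×25.643=71.15644, v=-6.40300/5.54977=-1.15374
k=1: u−w=-10.26700, u+w=-16.66100; √(b/2)=2.77489, √(2b)=5.54977; F=2.77489×(-10.267)=-28.48977, v=-16.66100/5.54977=-3.00210

0: F=71.15644 v=-1.15374
1: F=-28.48977 v=-3.00210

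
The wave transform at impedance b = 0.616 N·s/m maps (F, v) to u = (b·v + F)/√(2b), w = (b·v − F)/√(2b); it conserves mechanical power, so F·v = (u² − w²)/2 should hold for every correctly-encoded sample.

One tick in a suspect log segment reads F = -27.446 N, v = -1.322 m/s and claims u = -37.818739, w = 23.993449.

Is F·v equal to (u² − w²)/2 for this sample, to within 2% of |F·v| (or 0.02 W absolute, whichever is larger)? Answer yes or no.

F·v = (-27.446)×(-1.322) = 36.283612 W.
(u² − w²)/2 = (1430.257020 − 575.685595)/2 = 427.285712 W.
|Δ| = 391.002100;  2% of max(1, |F·v|) = 0.725672.

no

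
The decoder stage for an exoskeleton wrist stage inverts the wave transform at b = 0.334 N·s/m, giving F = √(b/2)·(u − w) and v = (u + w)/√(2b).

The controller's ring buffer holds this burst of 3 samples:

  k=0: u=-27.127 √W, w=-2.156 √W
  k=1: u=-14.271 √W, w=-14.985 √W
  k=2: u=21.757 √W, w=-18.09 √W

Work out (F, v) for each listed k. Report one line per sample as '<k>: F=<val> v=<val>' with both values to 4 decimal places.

0: F=-10.2046 v=-35.8284
1: F=0.2918 v=-35.7954
2: F=16.2837 v=4.4867

k=0: u−w=-24.9710, u+w=-29.2830; √(b/2)=0.4087, √(2b)=0.8173; F=0.4087×(-24.971)=-10.2046, v=-29.2830/0.8173=-35.8284
k=1: u−w=0.7140, u+w=-29.2560; √(b/2)=0.4087, √(2b)=0.8173; F=0.4087×0.714=0.2918, v=-29.2560/0.8173=-35.7954
k=2: u−w=39.8470, u+w=3.6670; √(b/2)=0.4087, √(2b)=0.8173; F=0.4087×39.847=16.2837, v=3.6670/0.8173=4.4867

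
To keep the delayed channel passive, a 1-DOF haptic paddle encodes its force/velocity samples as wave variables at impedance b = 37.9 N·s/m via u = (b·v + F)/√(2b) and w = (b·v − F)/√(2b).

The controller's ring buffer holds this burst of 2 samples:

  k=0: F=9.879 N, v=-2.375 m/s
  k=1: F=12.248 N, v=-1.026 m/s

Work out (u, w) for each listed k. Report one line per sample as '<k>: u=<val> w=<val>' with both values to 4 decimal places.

0: u=-9.2041 w=-11.4734
1: u=-3.0595 w=-5.8731

k=0: b·v=37.9×(-2.375)=-90.0125; √(2b)=8.7063; u=(-90.0125+9.879)/8.7063=-9.2041, w=(-90.0125−9.879)/8.7063=-11.4734
k=1: b·v=37.9×(-1.026)=-38.8854; √(2b)=8.7063; u=(-38.8854+12.248)/8.7063=-3.0595, w=(-38.8854−12.248)/8.7063=-5.8731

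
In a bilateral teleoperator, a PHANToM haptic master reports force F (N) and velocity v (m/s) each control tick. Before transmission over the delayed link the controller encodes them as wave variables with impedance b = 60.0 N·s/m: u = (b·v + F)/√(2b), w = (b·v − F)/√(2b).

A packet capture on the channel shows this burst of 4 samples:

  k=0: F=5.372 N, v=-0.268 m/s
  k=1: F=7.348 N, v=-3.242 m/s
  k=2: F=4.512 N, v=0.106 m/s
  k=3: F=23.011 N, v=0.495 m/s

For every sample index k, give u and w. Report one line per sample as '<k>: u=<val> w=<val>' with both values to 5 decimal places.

k=0: b·v=60.0×(-0.268)=-16.08000; √(2b)=10.95445; u=(-16.08000+5.372)/10.95445=-0.97750, w=(-16.08000−5.372)/10.95445=-1.95829
k=1: b·v=60.0×(-3.242)=-194.52000; √(2b)=10.95445; u=(-194.52000+7.348)/10.95445=-17.08639, w=(-194.52000−7.348)/10.95445=-18.42794
k=2: b·v=60.0×0.106=6.36000; √(2b)=10.95445; u=(6.36000+4.512)/10.95445=0.99247, w=(6.36000−4.512)/10.95445=0.16870
k=3: b·v=60.0×0.495=29.70000; √(2b)=10.95445; u=(29.70000+23.011)/10.95445=4.81183, w=(29.70000−23.011)/10.95445=0.61062

0: u=-0.97750 w=-1.95829
1: u=-17.08639 w=-18.42794
2: u=0.99247 w=0.16870
3: u=4.81183 w=0.61062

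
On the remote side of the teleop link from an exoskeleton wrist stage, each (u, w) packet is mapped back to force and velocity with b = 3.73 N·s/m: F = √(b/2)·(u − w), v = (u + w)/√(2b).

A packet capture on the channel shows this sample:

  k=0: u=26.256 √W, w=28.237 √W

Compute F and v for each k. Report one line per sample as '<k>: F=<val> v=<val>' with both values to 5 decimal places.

k=0: u−w=-1.98100, u+w=54.49300; √(b/2)=1.36565, √(2b)=2.73130; F=1.36565×(-1.981)=-2.70535, v=54.49300/2.73130=19.95130

0: F=-2.70535 v=19.95130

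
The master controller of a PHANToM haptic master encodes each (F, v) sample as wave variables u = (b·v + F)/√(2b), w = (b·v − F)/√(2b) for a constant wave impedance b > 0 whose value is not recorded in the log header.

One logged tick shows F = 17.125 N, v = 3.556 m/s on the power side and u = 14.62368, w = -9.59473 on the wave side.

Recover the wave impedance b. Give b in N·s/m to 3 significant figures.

u + w = 5.0290;  u + w = √(2b)·v, so √(2b) = 5.0290/3.556 = 1.4142.
b = (√(2b))²/2 = 2.0000/2 = 1.0000.
(Check via u − w = 2F/√(2b): u − w = 24.2184, 2F/√(2b) = 24.2184.)

b = 1 N·s/m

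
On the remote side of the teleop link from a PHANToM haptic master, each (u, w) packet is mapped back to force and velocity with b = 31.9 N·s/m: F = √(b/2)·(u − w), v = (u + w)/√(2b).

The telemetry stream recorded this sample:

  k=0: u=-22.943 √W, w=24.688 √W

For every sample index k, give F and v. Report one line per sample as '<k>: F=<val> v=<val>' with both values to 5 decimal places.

0: F=-190.22607 v=0.21847

k=0: u−w=-47.63100, u+w=1.74500; √(b/2)=3.99375, √(2b)=7.98749; F=3.99375×(-47.631)=-190.22607, v=1.74500/7.98749=0.21847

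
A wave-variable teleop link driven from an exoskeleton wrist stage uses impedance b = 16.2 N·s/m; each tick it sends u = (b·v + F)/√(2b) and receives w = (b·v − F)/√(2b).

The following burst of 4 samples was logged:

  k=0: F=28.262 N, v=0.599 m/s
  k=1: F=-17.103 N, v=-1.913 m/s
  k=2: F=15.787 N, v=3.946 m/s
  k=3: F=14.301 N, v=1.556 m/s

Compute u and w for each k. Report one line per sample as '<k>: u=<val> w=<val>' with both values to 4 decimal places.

0: u=6.6699 w=-3.2603
1: u=-8.4492 w=-2.4398
2: u=14.0040 w=8.4570
3: u=6.9409 w=1.9160

k=0: b·v=16.2×0.599=9.7038; √(2b)=5.6921; u=(9.7038+28.262)/5.6921=6.6699, w=(9.7038−28.262)/5.6921=-3.2603
k=1: b·v=16.2×(-1.913)=-30.9906; √(2b)=5.6921; u=(-30.9906+(-17.103))/5.6921=-8.4492, w=(-30.9906−(-17.103))/5.6921=-2.4398
k=2: b·v=16.2×3.946=63.9252; √(2b)=5.6921; u=(63.9252+15.787)/5.6921=14.0040, w=(63.9252−15.787)/5.6921=8.4570
k=3: b·v=16.2×1.556=25.2072; √(2b)=5.6921; u=(25.2072+14.301)/5.6921=6.9409, w=(25.2072−14.301)/5.6921=1.9160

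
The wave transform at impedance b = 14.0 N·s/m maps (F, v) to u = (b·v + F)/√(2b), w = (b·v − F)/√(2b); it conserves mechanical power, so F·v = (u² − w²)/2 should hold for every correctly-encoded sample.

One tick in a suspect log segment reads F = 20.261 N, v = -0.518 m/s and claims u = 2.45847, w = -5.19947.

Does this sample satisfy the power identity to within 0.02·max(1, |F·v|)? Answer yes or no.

F·v = 20.261×(-0.518) = -10.4952 W.
(u² − w²)/2 = (6.0441 − 27.0345)/2 = -10.4952 W.
|Δ| = 0.0000;  2% of max(1, |F·v|) = 0.2099.

yes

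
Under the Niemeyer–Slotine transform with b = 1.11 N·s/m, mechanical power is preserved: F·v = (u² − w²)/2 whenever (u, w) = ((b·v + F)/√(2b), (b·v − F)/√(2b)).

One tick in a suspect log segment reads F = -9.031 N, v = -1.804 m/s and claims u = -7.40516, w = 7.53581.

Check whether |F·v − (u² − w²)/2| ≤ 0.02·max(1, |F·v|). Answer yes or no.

F·v = (-9.031)×(-1.804) = 16.2919 W.
(u² − w²)/2 = (54.8364 − 56.7884)/2 = -0.9760 W.
|Δ| = 17.2679;  2% of max(1, |F·v|) = 0.3258.

no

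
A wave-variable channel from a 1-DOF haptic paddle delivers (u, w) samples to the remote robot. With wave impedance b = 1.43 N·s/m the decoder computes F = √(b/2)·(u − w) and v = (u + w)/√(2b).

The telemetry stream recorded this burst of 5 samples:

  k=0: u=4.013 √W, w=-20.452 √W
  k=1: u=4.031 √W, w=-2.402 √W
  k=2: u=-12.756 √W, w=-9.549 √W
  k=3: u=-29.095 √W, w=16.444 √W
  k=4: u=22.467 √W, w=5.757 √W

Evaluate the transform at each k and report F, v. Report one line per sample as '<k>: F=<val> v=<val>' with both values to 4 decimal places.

k=0: u−w=24.4650, u+w=-16.4390; √(b/2)=0.8456, √(2b)=1.6912; F=0.8456×24.465=20.6870, v=-16.4390/1.6912=-9.7206
k=1: u−w=6.4330, u+w=1.6290; √(b/2)=0.8456, √(2b)=1.6912; F=0.8456×6.433=5.4396, v=1.6290/1.6912=0.9632
k=2: u−w=-3.2070, u+w=-22.3050; √(b/2)=0.8456, √(2b)=1.6912; F=0.8456×(-3.207)=-2.7118, v=-22.3050/1.6912=-13.1892
k=3: u−w=-45.5390, u+w=-12.6510; √(b/2)=0.8456, √(2b)=1.6912; F=0.8456×(-45.539)=-38.5067, v=-12.6510/1.6912=-7.4807
k=4: u−w=16.7100, u+w=28.2240; √(b/2)=0.8456, √(2b)=1.6912; F=0.8456×16.71=14.1296, v=28.2240/1.6912=16.6892

0: F=20.6870 v=-9.7206
1: F=5.4396 v=0.9632
2: F=-2.7118 v=-13.1892
3: F=-38.5067 v=-7.4807
4: F=14.1296 v=16.6892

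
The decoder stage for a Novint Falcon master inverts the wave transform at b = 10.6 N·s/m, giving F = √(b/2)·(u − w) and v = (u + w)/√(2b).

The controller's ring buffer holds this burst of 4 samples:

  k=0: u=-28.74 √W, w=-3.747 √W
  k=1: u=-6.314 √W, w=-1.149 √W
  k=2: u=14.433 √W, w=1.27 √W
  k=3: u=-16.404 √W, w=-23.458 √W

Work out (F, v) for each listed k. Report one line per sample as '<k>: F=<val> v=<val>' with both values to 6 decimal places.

k=0: u−w=-24.993000, u+w=-32.487000; √(b/2)=2.302173, √(2b)=4.604346; F=2.302173×(-24.993)=-57.538207, v=-32.487000/4.604346=-7.055726
k=1: u−w=-5.165000, u+w=-7.463000; √(b/2)=2.302173, √(2b)=4.604346; F=2.302173×(-5.165)=-11.890723, v=-7.463000/4.604346=-1.620860
k=2: u−w=13.163000, u+w=15.703000; √(b/2)=2.302173, √(2b)=4.604346; F=2.302173×13.163=30.303502, v=15.703000/4.604346=3.410474
k=3: u−w=7.054000, u+w=-39.862000; √(b/2)=2.302173, √(2b)=4.604346; F=2.302173×7.054=16.239528, v=-39.862000/4.604346=-8.657473

0: F=-57.538207 v=-7.055726
1: F=-11.890723 v=-1.620860
2: F=30.303502 v=3.410474
3: F=16.239528 v=-8.657473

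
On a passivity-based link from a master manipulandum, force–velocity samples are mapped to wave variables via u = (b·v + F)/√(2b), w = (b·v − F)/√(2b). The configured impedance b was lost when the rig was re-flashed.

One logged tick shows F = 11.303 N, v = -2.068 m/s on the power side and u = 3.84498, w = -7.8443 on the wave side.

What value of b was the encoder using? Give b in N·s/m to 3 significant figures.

u + w = -3.99932;  u + w = √(2b)·v, so √(2b) = -3.99932/(-2.068) = 1.93391.
b = (√(2b))²/2 = 3.74000/2 = 1.87000.
(Check via u − w = 2F/√(2b): u − w = 11.68928, 2F/√(2b) = 11.68929.)

b = 1.87 N·s/m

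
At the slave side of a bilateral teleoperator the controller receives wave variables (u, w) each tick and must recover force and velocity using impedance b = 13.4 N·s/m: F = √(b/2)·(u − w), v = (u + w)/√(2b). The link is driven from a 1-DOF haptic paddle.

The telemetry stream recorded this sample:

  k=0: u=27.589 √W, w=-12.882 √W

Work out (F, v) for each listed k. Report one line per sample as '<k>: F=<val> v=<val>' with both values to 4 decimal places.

0: F=104.7566 v=2.8409

k=0: u−w=40.4710, u+w=14.7070; √(b/2)=2.5884, √(2b)=5.1769; F=2.5884×40.471=104.7566, v=14.7070/5.1769=2.8409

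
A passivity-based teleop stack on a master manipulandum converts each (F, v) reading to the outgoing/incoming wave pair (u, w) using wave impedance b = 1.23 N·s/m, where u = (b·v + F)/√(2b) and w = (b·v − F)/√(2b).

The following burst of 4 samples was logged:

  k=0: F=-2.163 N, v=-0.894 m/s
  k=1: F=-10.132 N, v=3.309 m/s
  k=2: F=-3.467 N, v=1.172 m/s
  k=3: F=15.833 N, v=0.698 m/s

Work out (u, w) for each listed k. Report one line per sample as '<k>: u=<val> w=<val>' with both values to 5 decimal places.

0: u=-2.08017 w=0.67799
1: u=-3.86495 w=9.05491
2: u=-1.29137 w=3.12958
3: u=10.64214 w=-9.54737

k=0: b·v=1.23×(-0.894)=-1.09962; √(2b)=1.56844; u=(-1.09962+(-2.163))/1.56844=-2.08017, w=(-1.09962−(-2.163))/1.56844=0.67799
k=1: b·v=1.23×3.309=4.07007; √(2b)=1.56844; u=(4.07007+(-10.132))/1.56844=-3.86495, w=(4.07007−(-10.132))/1.56844=9.05491
k=2: b·v=1.23×1.172=1.44156; √(2b)=1.56844; u=(1.44156+(-3.467))/1.56844=-1.29137, w=(1.44156−(-3.467))/1.56844=3.12958
k=3: b·v=1.23×0.698=0.85854; √(2b)=1.56844; u=(0.85854+15.833)/1.56844=10.64214, w=(0.85854−15.833)/1.56844=-9.54737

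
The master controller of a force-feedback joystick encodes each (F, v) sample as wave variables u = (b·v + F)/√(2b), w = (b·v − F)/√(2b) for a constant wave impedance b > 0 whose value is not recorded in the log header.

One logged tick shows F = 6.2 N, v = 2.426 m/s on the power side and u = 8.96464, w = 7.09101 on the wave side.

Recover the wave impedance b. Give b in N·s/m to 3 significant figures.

b = 21.9 N·s/m

u + w = 16.05565;  u + w = √(2b)·v, so √(2b) = 16.05565/2.426 = 6.61816.
b = (√(2b))²/2 = 43.80001/2 = 21.90000.
(Check via u − w = 2F/√(2b): u − w = 1.87363, 2F/√(2b) = 1.87363.)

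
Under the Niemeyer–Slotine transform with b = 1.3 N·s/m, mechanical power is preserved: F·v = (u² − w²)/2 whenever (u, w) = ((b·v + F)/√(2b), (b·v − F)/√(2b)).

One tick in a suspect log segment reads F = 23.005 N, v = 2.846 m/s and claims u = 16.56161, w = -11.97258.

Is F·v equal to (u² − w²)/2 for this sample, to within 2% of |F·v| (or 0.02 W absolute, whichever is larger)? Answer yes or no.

yes

F·v = 23.005×2.846 = 65.47223 W.
(u² − w²)/2 = (274.28693 − 143.34267)/2 = 65.47213 W.
|Δ| = 0.00010;  2% of max(1, |F·v|) = 1.30944.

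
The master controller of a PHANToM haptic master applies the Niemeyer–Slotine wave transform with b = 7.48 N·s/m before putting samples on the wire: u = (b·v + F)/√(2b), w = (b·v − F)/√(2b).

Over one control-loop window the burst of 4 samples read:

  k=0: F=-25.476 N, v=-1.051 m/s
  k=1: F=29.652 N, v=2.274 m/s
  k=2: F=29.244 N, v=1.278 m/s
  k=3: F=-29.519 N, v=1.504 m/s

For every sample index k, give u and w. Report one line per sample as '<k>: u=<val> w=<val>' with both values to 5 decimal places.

k=0: b·v=7.48×(-1.051)=-7.86148; √(2b)=3.86782; u=(-7.86148+(-25.476))/3.86782=-8.61920, w=(-7.86148−(-25.476))/3.86782=4.55413
k=1: b·v=7.48×2.274=17.00952; √(2b)=3.86782; u=(17.00952+29.652)/3.86782=12.06405, w=(17.00952−29.652)/3.86782=-3.26864
k=2: b·v=7.48×1.278=9.55944; √(2b)=3.86782; u=(9.55944+29.244)/3.86782=10.03239, w=(9.55944−29.244)/3.86782=-5.08932
k=3: b·v=7.48×1.504=11.24992; √(2b)=3.86782; u=(11.24992+(-29.519))/3.86782=-4.72336, w=(11.24992−(-29.519))/3.86782=10.54055

0: u=-8.61920 w=4.55413
1: u=12.06405 w=-3.26864
2: u=10.03239 w=-5.08932
3: u=-4.72336 w=10.54055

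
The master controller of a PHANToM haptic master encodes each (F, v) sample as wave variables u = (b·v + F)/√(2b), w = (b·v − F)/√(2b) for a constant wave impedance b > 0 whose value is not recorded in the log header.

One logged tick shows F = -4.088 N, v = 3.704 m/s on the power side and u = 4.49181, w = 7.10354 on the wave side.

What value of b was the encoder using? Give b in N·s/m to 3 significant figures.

b = 4.9 N·s/m

u + w = 11.5953;  u + w = √(2b)·v, so √(2b) = 11.5953/3.704 = 3.1305.
b = (√(2b))²/2 = 9.8000/2 = 4.9000.
(Check via u − w = 2F/√(2b): u − w = -2.6117, 2F/√(2b) = -2.6117.)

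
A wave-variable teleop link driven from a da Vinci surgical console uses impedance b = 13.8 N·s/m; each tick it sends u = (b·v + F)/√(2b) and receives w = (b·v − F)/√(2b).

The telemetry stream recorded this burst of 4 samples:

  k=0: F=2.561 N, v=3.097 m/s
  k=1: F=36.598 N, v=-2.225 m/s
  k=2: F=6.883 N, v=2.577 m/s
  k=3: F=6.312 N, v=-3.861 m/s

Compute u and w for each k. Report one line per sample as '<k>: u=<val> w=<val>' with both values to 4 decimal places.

0: u=8.6226 w=7.6477
1: u=1.1217 w=-12.8109
2: u=8.0794 w=5.4591
3: u=-8.9405 w=-11.3435

k=0: b·v=13.8×3.097=42.7386; √(2b)=5.2536; u=(42.7386+2.561)/5.2536=8.6226, w=(42.7386−2.561)/5.2536=7.6477
k=1: b·v=13.8×(-2.225)=-30.7050; √(2b)=5.2536; u=(-30.7050+36.598)/5.2536=1.1217, w=(-30.7050−36.598)/5.2536=-12.8109
k=2: b·v=13.8×2.577=35.5626; √(2b)=5.2536; u=(35.5626+6.883)/5.2536=8.0794, w=(35.5626−6.883)/5.2536=5.4591
k=3: b·v=13.8×(-3.861)=-53.2818; √(2b)=5.2536; u=(-53.2818+6.312)/5.2536=-8.9405, w=(-53.2818−6.312)/5.2536=-11.3435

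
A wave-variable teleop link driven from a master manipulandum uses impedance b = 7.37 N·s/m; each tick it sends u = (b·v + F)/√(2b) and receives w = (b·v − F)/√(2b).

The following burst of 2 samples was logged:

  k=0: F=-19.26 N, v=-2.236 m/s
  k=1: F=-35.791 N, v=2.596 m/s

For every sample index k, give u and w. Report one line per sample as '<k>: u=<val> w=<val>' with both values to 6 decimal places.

0: u=-9.308882 w=0.724273
1: u=-4.338970 w=14.305717

k=0: b·v=7.37×(-2.236)=-16.479320; √(2b)=3.839271; u=(-16.479320+(-19.26))/3.839271=-9.308882, w=(-16.479320−(-19.26))/3.839271=0.724273
k=1: b·v=7.37×2.596=19.132520; √(2b)=3.839271; u=(19.132520+(-35.791))/3.839271=-4.338970, w=(19.132520−(-35.791))/3.839271=14.305717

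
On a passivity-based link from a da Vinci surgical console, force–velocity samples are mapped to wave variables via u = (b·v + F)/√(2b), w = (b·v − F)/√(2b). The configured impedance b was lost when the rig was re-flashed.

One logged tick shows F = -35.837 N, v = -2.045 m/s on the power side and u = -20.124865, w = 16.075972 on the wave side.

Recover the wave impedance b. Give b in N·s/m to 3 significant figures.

u + w = -4.048893;  u + w = √(2b)·v, so √(2b) = -4.048893/(-2.045) = 1.979899.
b = (√(2b))²/2 = 3.919999/2 = 1.960000.
(Check via u − w = 2F/√(2b): u − w = -36.200837, 2F/√(2b) = -36.200841.)

b = 1.96 N·s/m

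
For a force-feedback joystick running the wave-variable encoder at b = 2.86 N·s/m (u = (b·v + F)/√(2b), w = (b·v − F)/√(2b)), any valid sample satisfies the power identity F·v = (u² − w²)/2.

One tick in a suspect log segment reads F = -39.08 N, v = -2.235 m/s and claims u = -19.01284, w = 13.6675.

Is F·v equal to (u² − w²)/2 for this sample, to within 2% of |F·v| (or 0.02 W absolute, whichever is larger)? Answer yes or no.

F·v = (-39.08)×(-2.235) = 87.34380 W.
(u² − w²)/2 = (361.48808 − 186.80056)/2 = 87.34376 W.
|Δ| = 0.00004;  2% of max(1, |F·v|) = 1.74688.

yes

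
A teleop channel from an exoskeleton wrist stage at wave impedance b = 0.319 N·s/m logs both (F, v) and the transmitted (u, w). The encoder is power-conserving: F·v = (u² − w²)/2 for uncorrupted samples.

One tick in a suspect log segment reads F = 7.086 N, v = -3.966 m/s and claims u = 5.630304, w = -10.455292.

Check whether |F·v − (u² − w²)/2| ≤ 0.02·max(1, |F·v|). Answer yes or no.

F·v = 7.086×(-3.966) = -28.103076 W.
(u² − w²)/2 = (31.700323 − 109.313131)/2 = -38.806404 W.
|Δ| = 10.703328;  2% of max(1, |F·v|) = 0.562062.

no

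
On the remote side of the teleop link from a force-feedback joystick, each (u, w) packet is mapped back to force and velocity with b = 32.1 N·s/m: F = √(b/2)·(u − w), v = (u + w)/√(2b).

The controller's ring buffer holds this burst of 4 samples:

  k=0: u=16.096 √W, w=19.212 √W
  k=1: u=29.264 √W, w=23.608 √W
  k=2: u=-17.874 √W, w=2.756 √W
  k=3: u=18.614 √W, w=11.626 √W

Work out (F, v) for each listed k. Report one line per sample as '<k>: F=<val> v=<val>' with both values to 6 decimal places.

0: F=-12.483460 v=4.406620
1: F=22.659322 v=6.598698
2: F=-82.648837 v=-1.886804
3: F=27.995641 v=3.774108

k=0: u−w=-3.116000, u+w=35.308000; √(b/2)=4.006245, √(2b)=8.012490; F=4.006245×(-3.116)=-12.483460, v=35.308000/8.012490=4.406620
k=1: u−w=5.656000, u+w=52.872000; √(b/2)=4.006245, √(2b)=8.012490; F=4.006245×5.656=22.659322, v=52.872000/8.012490=6.598698
k=2: u−w=-20.630000, u+w=-15.118000; √(b/2)=4.006245, √(2b)=8.012490; F=4.006245×(-20.63)=-82.648837, v=-15.118000/8.012490=-1.886804
k=3: u−w=6.988000, u+w=30.240000; √(b/2)=4.006245, √(2b)=8.012490; F=4.006245×6.988=27.995641, v=30.240000/8.012490=3.774108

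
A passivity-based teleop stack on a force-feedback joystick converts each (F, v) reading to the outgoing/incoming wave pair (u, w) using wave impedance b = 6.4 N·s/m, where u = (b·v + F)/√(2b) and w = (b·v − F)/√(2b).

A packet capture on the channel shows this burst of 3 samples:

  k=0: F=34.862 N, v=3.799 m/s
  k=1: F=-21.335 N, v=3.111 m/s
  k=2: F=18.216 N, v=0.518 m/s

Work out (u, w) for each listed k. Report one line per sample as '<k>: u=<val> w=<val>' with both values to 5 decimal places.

0: u=16.54008 w=-2.94837
1: u=-0.39819 w=11.52844
2: u=6.01815 w=-4.16490

k=0: b·v=6.4×3.799=24.31360; √(2b)=3.57771; u=(24.31360+34.862)/3.57771=16.54008, w=(24.31360−34.862)/3.57771=-2.94837
k=1: b·v=6.4×3.111=19.91040; √(2b)=3.57771; u=(19.91040+(-21.335))/3.57771=-0.39819, w=(19.91040−(-21.335))/3.57771=11.52844
k=2: b·v=6.4×0.518=3.31520; √(2b)=3.57771; u=(3.31520+18.216)/3.57771=6.01815, w=(3.31520−18.216)/3.57771=-4.16490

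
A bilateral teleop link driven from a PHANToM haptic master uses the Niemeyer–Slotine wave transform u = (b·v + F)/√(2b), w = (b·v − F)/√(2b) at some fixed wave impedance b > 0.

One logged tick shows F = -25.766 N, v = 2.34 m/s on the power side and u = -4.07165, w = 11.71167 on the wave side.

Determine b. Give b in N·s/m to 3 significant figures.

u + w = 7.64002;  u + w = √(2b)·v, so √(2b) = 7.64002/2.34 = 3.26497.
b = (√(2b))²/2 = 10.66000/2 = 5.33000.
(Check via u − w = 2F/√(2b): u − w = -15.78332, 2F/√(2b) = -15.78332.)

b = 5.33 N·s/m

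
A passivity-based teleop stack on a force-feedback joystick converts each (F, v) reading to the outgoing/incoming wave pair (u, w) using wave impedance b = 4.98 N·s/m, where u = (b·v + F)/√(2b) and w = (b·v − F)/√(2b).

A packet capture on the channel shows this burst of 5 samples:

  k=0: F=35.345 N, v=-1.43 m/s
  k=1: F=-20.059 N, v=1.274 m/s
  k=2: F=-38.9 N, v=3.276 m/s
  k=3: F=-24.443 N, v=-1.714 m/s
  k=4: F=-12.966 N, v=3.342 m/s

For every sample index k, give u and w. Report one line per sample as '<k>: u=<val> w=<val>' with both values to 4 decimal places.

k=0: b·v=4.98×(-1.43)=-7.1214; √(2b)=3.1559; u=(-7.1214+35.345)/3.1559=8.9430, w=(-7.1214−35.345)/3.1559=-13.4560
k=1: b·v=4.98×1.274=6.3445; √(2b)=3.1559; u=(6.3445+(-20.059))/3.1559=-4.3456, w=(6.3445−(-20.059))/3.1559=8.3663
k=2: b·v=4.98×3.276=16.3145; √(2b)=3.1559; u=(16.3145+(-38.9))/3.1559=-7.1565, w=(16.3145−(-38.9))/3.1559=17.4954
k=3: b·v=4.98×(-1.714)=-8.5357; √(2b)=3.1559; u=(-8.5357+(-24.443))/3.1559=-10.4497, w=(-8.5357−(-24.443))/3.1559=5.0404
k=4: b·v=4.98×3.342=16.6432; √(2b)=3.1559; u=(16.6432+(-12.966))/3.1559=1.1652, w=(16.6432−(-12.966))/3.1559=9.3820

0: u=8.9430 w=-13.4560
1: u=-4.3456 w=8.3663
2: u=-7.1565 w=17.4954
3: u=-10.4497 w=5.0404
4: u=1.1652 w=9.3820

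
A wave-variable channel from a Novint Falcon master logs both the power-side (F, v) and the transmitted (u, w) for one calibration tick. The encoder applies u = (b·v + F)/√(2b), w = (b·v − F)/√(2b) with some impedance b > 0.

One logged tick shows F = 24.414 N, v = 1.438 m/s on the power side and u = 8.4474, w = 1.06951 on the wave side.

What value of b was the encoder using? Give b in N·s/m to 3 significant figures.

u + w = 9.5169;  u + w = √(2b)·v, so √(2b) = 9.5169/1.438 = 6.6182.
b = (√(2b))²/2 = 43.8000/2 = 21.9000.
(Check via u − w = 2F/√(2b): u − w = 7.3779, 2F/√(2b) = 7.3779.)

b = 21.9 N·s/m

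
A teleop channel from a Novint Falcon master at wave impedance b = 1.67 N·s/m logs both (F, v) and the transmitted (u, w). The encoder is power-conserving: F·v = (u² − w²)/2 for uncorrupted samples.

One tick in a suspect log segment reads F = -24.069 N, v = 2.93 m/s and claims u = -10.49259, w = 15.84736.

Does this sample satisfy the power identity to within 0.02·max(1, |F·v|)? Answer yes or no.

yes

F·v = (-24.069)×2.93 = -70.52217 W.
(u² − w²)/2 = (110.09444 − 251.13882)/2 = -70.52219 W.
|Δ| = 0.00002;  2% of max(1, |F·v|) = 1.41044.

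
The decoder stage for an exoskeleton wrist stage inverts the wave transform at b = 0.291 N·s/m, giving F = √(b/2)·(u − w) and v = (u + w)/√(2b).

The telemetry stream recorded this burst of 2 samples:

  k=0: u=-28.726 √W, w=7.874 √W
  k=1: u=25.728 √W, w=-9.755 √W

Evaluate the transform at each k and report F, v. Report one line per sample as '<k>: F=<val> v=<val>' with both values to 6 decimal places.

k=0: u−w=-36.600000, u+w=-20.852000; √(b/2)=0.381445, √(2b)=0.762889; F=0.381445×(-36.6)=-13.960873, v=-20.852000/0.762889=-27.332932
k=1: u−w=35.483000, u+w=15.973000; √(b/2)=0.381445, √(2b)=0.762889; F=0.381445×35.483=13.534800, v=15.973000/0.762889=20.937508

0: F=-13.960873 v=-27.332932
1: F=13.534800 v=20.937508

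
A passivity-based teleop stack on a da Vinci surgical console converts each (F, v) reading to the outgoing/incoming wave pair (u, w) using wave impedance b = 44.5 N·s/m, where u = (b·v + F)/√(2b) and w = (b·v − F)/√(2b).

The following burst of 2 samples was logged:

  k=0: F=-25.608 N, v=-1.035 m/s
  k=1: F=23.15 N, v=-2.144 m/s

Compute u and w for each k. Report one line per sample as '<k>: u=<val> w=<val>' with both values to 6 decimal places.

k=0: b·v=44.5×(-1.035)=-46.057500; √(2b)=9.433981; u=(-46.057500+(-25.608))/9.433981=-7.596528, w=(-46.057500−(-25.608))/9.433981=-2.167643
k=1: b·v=44.5×(-2.144)=-95.408000; √(2b)=9.433981; u=(-95.408000+23.15)/9.433981=-7.659333, w=(-95.408000−23.15)/9.433981=-12.567123

0: u=-7.596528 w=-2.167643
1: u=-7.659333 w=-12.567123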